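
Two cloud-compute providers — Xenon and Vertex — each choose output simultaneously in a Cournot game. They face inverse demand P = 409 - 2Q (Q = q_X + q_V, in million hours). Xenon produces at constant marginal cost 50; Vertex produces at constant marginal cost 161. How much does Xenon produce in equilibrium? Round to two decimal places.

Xenon's profit: π_X = (409 - 2Q)q_X - (50q_X). Setting ∂π_X/∂q_X = 0: 359 - 4q_X - 2(q_V) = 0.
Vertex's first-order condition: 248 - 4q_V - 2(q_X) = 0.
Best responses: q_X = (359 - 2q_V)/4, q_V = (248 - 2q_X)/4.
Substituting one into the other gives q_X = 235/3 and q_V = 137/6.

78.33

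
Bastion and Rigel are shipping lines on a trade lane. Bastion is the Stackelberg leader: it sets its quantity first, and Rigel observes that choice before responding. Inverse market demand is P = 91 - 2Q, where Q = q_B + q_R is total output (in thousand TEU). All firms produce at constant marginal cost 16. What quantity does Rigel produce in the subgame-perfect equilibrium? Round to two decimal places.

9.38

Solve by backward induction. Given q_B, the follower Rigel maximises π_R = (91 - 2q_B - 2q_R)q_R - 16q_R.
Follower FOC: 75 - 2q_B - 4q_R = 0, so q_R(q_B) = (75 - 2q_B)/4.
The leader anticipates this reaction. Substituting into P = 91 - 2Q gives P = 107/2 - q_B, so π_B = (107/2 - q_B)q_B - 16q_B.
Maximising: ∂π_B/∂q_B = 75/2 - 2q_B = 0, giving q_B = 75/4.
Then q_R = (75 - 2·(75/4))/4 = 75/8.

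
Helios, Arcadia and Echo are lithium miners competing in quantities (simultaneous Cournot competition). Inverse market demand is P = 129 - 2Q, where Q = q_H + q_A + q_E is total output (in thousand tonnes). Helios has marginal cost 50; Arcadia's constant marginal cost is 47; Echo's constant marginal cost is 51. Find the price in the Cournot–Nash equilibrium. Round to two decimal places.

Helios's profit: π_H = (129 - 2Q)q_H - (50q_H). Setting ∂π_H/∂q_H = 0: 79 - 4q_H - 2(q_A + q_E) = 0.
Arcadia's first-order condition: 82 - 4q_A - 2(q_H + q_E) = 0.
Echo's profit: π_E = (129 - 2Q)q_E - (51q_E). Setting ∂π_E/∂q_E = 0: 78 - 4q_E - 2(q_H + q_A) = 0.
Adding the 3 first-order conditions: 239 − 8Q = 0, so Q = 239/8.
Back-substituting: q_H = (79 − 239/4)/2 = 77/8, q_A = (82 − 239/4)/2 = 89/8, q_E = (78 − 239/4)/2 = 73/8.
Total output Q = 239/8, so price P = 129 - 2·(239/8) = 277/4.

69.25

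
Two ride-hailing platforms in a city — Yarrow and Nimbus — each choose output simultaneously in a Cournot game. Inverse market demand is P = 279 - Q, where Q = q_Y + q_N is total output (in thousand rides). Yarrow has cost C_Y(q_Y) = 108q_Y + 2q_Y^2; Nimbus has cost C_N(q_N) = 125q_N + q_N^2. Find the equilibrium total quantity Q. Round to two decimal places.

55.78

Yarrow's profit: π_Y = (279 - Q)q_Y - (108q_Y + 2q_Y²). Setting ∂π_Y/∂q_Y = 0: 171 - 6q_Y - (q_N) = 0.
Nimbus's first-order condition: 154 - 4q_N - (q_Y) = 0.
Best responses: q_Y = (171 - q_N)/6, q_N = (154 - q_Y)/4.
Solving the pair: q_Y = 530/23, q_N = 753/23.
Total output Q = 530/23 + 753/23 = 1283/23.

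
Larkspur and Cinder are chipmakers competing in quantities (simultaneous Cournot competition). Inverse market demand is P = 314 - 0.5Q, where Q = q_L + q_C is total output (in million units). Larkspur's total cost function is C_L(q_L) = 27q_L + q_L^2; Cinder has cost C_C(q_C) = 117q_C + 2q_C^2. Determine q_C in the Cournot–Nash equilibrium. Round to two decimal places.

30.34

Larkspur's profit: π_L = (314 - 0.5Q)q_L - (27q_L + q_L²). Setting ∂π_L/∂q_L = 0: 287 - 3q_L - (1/2)(q_C) = 0.
Cinder's profit: π_C = (314 - 0.5Q)q_C - (117q_C + 2q_C²). Setting ∂π_C/∂q_C = 0: 197 - 5q_C - (1/2)(q_L) = 0.
Best responses: q_L = (287 - (1/2)q_C)/3, q_C = (197 - (1/2)q_L)/5.
Substituting one into the other gives q_L = 90.6102 and q_C = 1790/59.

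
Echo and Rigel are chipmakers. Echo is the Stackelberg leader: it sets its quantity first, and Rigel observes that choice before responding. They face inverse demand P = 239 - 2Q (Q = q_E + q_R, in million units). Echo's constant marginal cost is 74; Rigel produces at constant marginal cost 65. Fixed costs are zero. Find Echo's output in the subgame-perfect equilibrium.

39

Solve by backward induction. Given q_E, the follower Rigel maximises π_R = (239 - 2q_E - 2q_R)q_R - 65q_R.
∂π_R/∂q_R = 174 - 2q_E - 4q_R = 0 gives the reaction function q_R = (174 - 2q_E)/4.
Echo substitutes q_R(q_E) into its own profit: π_E = q_E(239 - 2q_E - (174 - 2q_E)/2) - 74q_E = (152 - q_E)q_E - 74q_E.
The leader's first-order condition 78 - 2q_E = 0 yields q_E = 39.
Then q_R = (174 - 2·39)/4 = 24.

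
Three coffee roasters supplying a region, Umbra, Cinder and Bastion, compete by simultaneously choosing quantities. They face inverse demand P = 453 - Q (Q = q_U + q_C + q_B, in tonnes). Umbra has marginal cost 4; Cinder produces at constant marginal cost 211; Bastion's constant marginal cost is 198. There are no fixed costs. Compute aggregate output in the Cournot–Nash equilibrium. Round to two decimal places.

236.50

Umbra's profit: π_U = (453 - Q)q_U - (4q_U). Setting ∂π_U/∂q_U = 0: 449 - 2q_U - (q_C + q_B) = 0.
Cinder's first-order condition: 242 - 2q_C - (q_U + q_B) = 0.
Bastion's first-order condition: 255 - 2q_B - (q_U + q_C) = 0.
Adding the 3 conditions: 946 − 2Q − 2Q = 0, i.e. Q = 473/2.
Back-substituting: q_U = (449 − 473/2) = 425/2, q_C = (242 − 473/2) = 11/2, q_B = (255 − 473/2) = 37/2.
Total output Q = 425/2 + 11/2 + 37/2 = 473/2.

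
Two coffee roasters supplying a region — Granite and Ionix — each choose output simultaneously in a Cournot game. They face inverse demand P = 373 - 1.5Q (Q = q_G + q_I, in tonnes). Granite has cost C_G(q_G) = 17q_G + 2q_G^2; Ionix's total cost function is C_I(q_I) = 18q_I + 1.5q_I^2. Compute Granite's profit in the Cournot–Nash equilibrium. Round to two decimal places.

5695.50

Granite's profit: π_G = (373 - 1.5Q)q_G - (17q_G + 2q_G²). Setting ∂π_G/∂q_G = 0: 356 - 7q_G - (3/2)(q_I) = 0.
Ionix's profit: π_I = (373 - 1.5Q)q_I - (18q_I + (3/2)q_I²). Setting ∂π_I/∂q_I = 0: 355 - 6q_I - (3/2)(q_G) = 0.
Rearranging gives the reaction functions q_G = (356 - (3/2)q_I)/7 and q_I = (355 - (3/2)q_G)/6.
Solving the pair: q_G = 40.3396, q_I = 49.0818.
Price P = 373 - (3/2)·89.4214 = 238.8679.
Granite's profit: 238.8679·40.3396 - 17·40.3396 - 2·40.3396² = 5695.4980.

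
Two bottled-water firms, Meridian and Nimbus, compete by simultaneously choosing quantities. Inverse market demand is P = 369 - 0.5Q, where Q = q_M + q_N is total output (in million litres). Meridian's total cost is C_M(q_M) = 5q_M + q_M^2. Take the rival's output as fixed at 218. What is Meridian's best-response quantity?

With the rival's output fixed at 218, Meridian's profit is π_M = (369 - (1/2)·218 - (1/2)q_M)q_M - (5q_M + q_M²) = (260 - (1/2)q_M)q_M - (5q_M + q_M²).
∂π_M/∂q_M = 255 - 3q_M = 0, so q_M = 85.

85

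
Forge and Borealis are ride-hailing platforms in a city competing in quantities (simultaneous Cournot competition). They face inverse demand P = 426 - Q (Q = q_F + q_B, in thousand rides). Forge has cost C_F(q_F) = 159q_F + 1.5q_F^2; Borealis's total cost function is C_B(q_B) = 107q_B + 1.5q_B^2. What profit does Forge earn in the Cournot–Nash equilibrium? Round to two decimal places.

4480.28

Forge's profit: π_F = (426 - Q)q_F - (159q_F + (3/2)q_F²). Setting ∂π_F/∂q_F = 0: 267 - 5q_F - (q_B) = 0.
Borealis's profit: π_B = (426 - Q)q_B - (107q_B + (3/2)q_B²). Setting ∂π_B/∂q_B = 0: 319 - 5q_B - (q_F) = 0.
Best responses: q_F = (267 - q_B)/5, q_B = (319 - q_F)/5.
Solving the pair: q_F = 127/3, q_B = 166/3.
Price P = 426 - 293/3 = 985/3.
Forge's profit: (985/3)·(127/3) - 159·(127/3) - (3/2)(127/3)² = 4480.2778.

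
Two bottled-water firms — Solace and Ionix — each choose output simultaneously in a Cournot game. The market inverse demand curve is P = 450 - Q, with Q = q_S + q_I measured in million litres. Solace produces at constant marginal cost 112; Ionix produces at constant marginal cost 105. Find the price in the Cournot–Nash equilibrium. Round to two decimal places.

222.33

Solace's profit: π_S = (450 - Q)q_S - (112q_S). Setting ∂π_S/∂q_S = 0: 338 - 2q_S - (q_I) = 0.
Ionix's profit: π_I = (450 - Q)q_I - (105q_I). Setting ∂π_I/∂q_I = 0: 345 - 2q_I - (q_S) = 0.
Best responses: q_S = (338 - q_I)/2, q_I = (345 - q_S)/2.
Solving the pair: q_S = 331/3, q_I = 352/3.
Total output Q = 683/3, so price P = 450 - 683/3 = 667/3.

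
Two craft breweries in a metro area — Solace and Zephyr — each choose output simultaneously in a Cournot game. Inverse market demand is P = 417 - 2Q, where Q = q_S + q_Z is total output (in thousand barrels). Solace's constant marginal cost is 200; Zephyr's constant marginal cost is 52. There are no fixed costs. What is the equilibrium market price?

Solace's profit: π_S = (417 - 2Q)q_S - (200q_S). Setting ∂π_S/∂q_S = 0: 217 - 4q_S - 2(q_Z) = 0.
Zephyr's profit: π_Z = (417 - 2Q)q_Z - (52q_Z). Setting ∂π_Z/∂q_Z = 0: 365 - 4q_Z - 2(q_S) = 0.
Best responses: q_S = (217 - 2q_Z)/4, q_Z = (365 - 2q_S)/4.
Substituting one into the other gives q_S = 23/2 and q_Z = 171/2.
Total output Q = 97, so price P = 417 - 2·97 = 223.

223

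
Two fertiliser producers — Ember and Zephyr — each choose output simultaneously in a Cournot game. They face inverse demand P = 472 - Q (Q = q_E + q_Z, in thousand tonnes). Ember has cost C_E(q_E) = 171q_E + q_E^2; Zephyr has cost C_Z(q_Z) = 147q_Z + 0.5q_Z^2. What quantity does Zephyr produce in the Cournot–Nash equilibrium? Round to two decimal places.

Ember's profit: π_E = (472 - Q)q_E - (171q_E + q_E²). Setting ∂π_E/∂q_E = 0: 301 - 4q_E - (q_Z) = 0.
Zephyr's first-order condition: 325 - 3q_Z - (q_E) = 0.
So q_E = (301 - q_Z)/4 and q_Z = (325 - q_E)/3.
Solving the pair: q_E = 578/11, q_Z = 999/11.

90.82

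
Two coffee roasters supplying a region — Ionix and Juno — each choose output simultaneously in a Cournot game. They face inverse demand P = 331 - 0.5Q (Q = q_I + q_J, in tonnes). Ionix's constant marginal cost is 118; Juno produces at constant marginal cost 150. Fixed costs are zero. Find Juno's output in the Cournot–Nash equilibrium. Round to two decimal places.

Ionix's profit: π_I = (331 - 0.5Q)q_I - (118q_I). Setting ∂π_I/∂q_I = 0: 213 - q_I - (1/2)(q_J) = 0.
Juno's first-order condition: 181 - q_J - (1/2)(q_I) = 0.
So q_I = (213 - (1/2)q_J) and q_J = (181 - (1/2)q_I).
Substituting one into the other gives q_I = 490/3 and q_J = 298/3.

99.33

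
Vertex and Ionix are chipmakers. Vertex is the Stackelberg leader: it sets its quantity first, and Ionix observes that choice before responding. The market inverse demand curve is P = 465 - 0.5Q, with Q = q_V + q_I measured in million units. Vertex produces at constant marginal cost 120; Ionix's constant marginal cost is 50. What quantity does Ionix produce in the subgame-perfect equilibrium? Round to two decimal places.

Solve by backward induction. Given q_V, the follower Ionix maximises π_I = (465 - (1/2)q_V - (1/2)q_I)q_I - 50q_I.
∂π_I/∂q_I = 415 - (1/2)q_V - q_I = 0 gives the reaction function q_I = (415 - (1/2)q_V).
Vertex substitutes q_I(q_V) into its own profit: π_V = q_V(465 - (1/2)q_V - (415 - (1/2)q_V)/2) - 120q_V = (515/2 - (1/4)q_V)q_V - 120q_V.
Maximising: ∂π_V/∂q_V = 275/2 - (1/2)q_V = 0, giving q_V = 275.
Then q_I = (415 - (1/2)·275) = 555/2.

277.50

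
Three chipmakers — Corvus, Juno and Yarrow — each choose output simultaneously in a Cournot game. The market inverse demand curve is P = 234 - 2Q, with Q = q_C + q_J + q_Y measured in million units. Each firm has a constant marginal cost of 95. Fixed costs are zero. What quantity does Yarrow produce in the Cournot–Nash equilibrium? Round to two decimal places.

Each firm earns π_i = (234 - 2Q)q_i - 95q_i.
First-order condition (treating rivals' output as given): 139 - 4q_i - 2·Σ_{j≠i} q_j = 0.
With identical firms every q_j equals q_i, so Σ_{j≠i} q_j = 2q_i and 139 = 8q_i, giving q_i = 139/8.

17.38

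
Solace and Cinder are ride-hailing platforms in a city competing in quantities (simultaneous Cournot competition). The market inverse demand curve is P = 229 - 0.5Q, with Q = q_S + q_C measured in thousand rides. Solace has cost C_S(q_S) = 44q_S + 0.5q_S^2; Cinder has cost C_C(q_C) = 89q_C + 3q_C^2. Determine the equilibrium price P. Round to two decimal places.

Solace's profit: π_S = (229 - 0.5Q)q_S - (44q_S + (1/2)q_S²). Setting ∂π_S/∂q_S = 0: 185 - 2q_S - (1/2)(q_C) = 0.
Cinder's profit: π_C = (229 - 0.5Q)q_C - (89q_C + 3q_C²). Setting ∂π_C/∂q_C = 0: 140 - 7q_C - (1/2)(q_S) = 0.
So q_S = (185 - (1/2)q_C)/2 and q_C = (140 - (1/2)q_S)/7.
Substituting one into the other gives q_S = 980/11 and q_C = 150/11.
Total output Q = 1130/11, so price P = 229 - (1/2)·(1130/11) = 1954/11.

177.64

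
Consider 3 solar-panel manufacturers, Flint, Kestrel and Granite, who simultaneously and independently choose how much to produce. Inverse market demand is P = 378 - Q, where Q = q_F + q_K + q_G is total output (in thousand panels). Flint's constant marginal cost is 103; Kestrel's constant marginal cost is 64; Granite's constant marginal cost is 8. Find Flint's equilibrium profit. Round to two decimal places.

Flint's profit: π_F = (378 - Q)q_F - (103q_F). Setting ∂π_F/∂q_F = 0: 275 - 2q_F - (q_K + q_G) = 0.
Kestrel's first-order condition: 314 - 2q_K - (q_F + q_G) = 0.
Granite's profit: π_G = (378 - Q)q_G - (8q_G). Setting ∂π_G/∂q_G = 0: 370 - 2q_G - (q_F + q_K) = 0.
Summing all 3 equations gives 959 − 4Q = 0, hence Q = 959/4.
Back-substituting: q_F = (275 − 959/4) = 141/4, q_K = (314 − 959/4) = 297/4, q_G = (370 − 959/4) = 521/4.
Price P = 378 - 959/4 = 553/4.
Flint's profit: (553/4 - 103)·(141/4) = 1242.5625.

1242.56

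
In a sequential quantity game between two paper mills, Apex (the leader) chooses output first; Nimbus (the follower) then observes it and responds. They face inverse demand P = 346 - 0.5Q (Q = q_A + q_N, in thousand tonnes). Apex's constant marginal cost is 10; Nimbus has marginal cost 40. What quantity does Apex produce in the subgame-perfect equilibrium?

366

The follower Nimbus best-responds to any q_A: π_N = (346 - 0.5Q)q_N - 40q_N.
Follower FOC: 306 - (1/2)q_A - q_N = 0, so q_N(q_A) = (306 - (1/2)q_A).
The leader anticipates this reaction. Substituting into P = 346 - 0.5Q gives P = 193 - (1/4)q_A, so π_A = (193 - (1/4)q_A)q_A - 10q_A.
Leader FOC: 183 - (1/2)q_A = 0, so q_A = 366.
Then q_N = (306 - (1/2)·366) = 123.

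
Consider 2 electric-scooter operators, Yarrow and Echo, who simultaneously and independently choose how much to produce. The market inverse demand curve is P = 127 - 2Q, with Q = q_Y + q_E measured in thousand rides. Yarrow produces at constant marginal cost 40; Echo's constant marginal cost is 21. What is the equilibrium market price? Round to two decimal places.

Yarrow's profit: π_Y = (127 - 2Q)q_Y - (40q_Y). Setting ∂π_Y/∂q_Y = 0: 87 - 4q_Y - 2(q_E) = 0.
Echo's profit: π_E = (127 - 2Q)q_E - (21q_E). Setting ∂π_E/∂q_E = 0: 106 - 4q_E - 2(q_Y) = 0.
Best responses: q_Y = (87 - 2q_E)/4, q_E = (106 - 2q_Y)/4.
Substituting one into the other gives q_Y = 34/3 and q_E = 125/6.
Total output Q = 193/6, so price P = 127 - 2·(193/6) = 188/3.

62.67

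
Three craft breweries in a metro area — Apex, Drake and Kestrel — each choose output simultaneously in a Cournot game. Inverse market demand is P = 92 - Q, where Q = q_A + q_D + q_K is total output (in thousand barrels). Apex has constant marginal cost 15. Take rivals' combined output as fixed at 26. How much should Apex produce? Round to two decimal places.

25.50

With rivals' combined output fixed at 26, Apex's profit is π_A = (92 - 26 - q_A)q_A - (15q_A) = (66 - q_A)q_A - (15q_A).
∂π_A/∂q_A = 51 - 2q_A = 0, so q_A = 51/2.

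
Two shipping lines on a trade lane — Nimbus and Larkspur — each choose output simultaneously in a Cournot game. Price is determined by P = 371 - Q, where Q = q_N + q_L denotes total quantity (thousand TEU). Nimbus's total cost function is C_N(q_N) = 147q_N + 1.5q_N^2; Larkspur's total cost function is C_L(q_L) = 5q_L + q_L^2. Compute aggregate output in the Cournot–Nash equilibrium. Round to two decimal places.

Nimbus's profit: π_N = (371 - Q)q_N - (147q_N + (3/2)q_N²). Setting ∂π_N/∂q_N = 0: 224 - 5q_N - (q_L) = 0.
Larkspur's profit: π_L = (371 - Q)q_L - (5q_L + q_L²). Setting ∂π_L/∂q_L = 0: 366 - 4q_L - (q_N) = 0.
Best responses: q_N = (224 - q_L)/5, q_L = (366 - q_N)/4.
Solving the pair: q_N = 530/19, q_L = 1606/19.
Total output Q = 530/19 + 1606/19 = 112.4211.

112.42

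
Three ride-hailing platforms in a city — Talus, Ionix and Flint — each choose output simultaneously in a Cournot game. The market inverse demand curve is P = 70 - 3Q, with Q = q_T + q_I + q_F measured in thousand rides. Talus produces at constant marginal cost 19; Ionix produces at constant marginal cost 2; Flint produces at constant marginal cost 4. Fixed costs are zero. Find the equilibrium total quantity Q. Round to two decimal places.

Talus's profit: π_T = (70 - 3Q)q_T - (19q_T). Setting ∂π_T/∂q_T = 0: 51 - 6q_T - 3(q_I + q_F) = 0.
Ionix's first-order condition: 68 - 6q_I - 3(q_T + q_F) = 0.
Flint's profit: π_F = (70 - 3Q)q_F - (4q_F). Setting ∂π_F/∂q_F = 0: 66 - 6q_F - 3(q_T + q_I) = 0.
Summing all 3 equations gives 185 − 12Q = 0, hence Q = 185/12.
Back-substituting: q_T = (51 − 185/4)/3 = 19/12, q_I = (68 − 185/4)/3 = 29/4, q_F = (66 − 185/4)/3 = 79/12.
Total output Q = 19/12 + 29/4 + 79/12 = 185/12.

15.42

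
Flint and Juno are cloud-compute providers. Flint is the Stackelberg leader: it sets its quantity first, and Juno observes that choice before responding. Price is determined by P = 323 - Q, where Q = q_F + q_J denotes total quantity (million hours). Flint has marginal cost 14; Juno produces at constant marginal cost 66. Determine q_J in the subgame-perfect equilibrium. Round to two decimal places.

38.25

The follower Juno best-responds to any q_F: π_J = (323 - Q)q_J - 66q_J.
Follower FOC: 257 - q_F - 2q_J = 0, so q_J(q_F) = (257 - q_F)/2.
The leader anticipates this reaction. Substituting into P = 323 - Q gives P = 389/2 - (1/2)q_F, so π_F = (389/2 - (1/2)q_F)q_F - 14q_F.
Maximising: ∂π_F/∂q_F = 361/2 - q_F = 0, giving q_F = 361/2.
Then q_J = (257 - 361/2)/2 = 153/4.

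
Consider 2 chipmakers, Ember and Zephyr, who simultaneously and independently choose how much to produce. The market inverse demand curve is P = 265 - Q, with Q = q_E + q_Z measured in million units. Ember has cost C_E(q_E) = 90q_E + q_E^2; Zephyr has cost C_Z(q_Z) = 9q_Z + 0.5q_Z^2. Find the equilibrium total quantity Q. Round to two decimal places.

101.64

Ember's profit: π_E = (265 - Q)q_E - (90q_E + q_E²). Setting ∂π_E/∂q_E = 0: 175 - 4q_E - (q_Z) = 0.
Zephyr's first-order condition: 256 - 3q_Z - (q_E) = 0.
Rearranging gives the reaction functions q_E = (175 - q_Z)/4 and q_Z = (256 - q_E)/3.
Solving the pair: q_E = 269/11, q_Z = 849/11.
Total output Q = 269/11 + 849/11 = 1118/11.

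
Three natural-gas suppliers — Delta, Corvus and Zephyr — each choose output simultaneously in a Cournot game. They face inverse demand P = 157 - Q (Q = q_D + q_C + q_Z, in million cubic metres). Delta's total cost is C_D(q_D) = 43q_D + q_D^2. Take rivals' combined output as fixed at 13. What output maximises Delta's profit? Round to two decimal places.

25.25

With rivals' combined output fixed at 13, Delta's profit is π_D = (157 - 13 - q_D)q_D - (43q_D + q_D²) = (144 - q_D)q_D - (43q_D + q_D²).
∂π_D/∂q_D = 101 - 4q_D = 0, so q_D = 101/4.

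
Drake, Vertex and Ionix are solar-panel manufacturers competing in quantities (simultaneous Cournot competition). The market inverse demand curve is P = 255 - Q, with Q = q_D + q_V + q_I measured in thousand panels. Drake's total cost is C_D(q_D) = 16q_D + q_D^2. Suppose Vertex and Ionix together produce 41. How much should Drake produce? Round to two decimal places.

With rivals' combined output fixed at 41, Drake's profit is π_D = (255 - 41 - q_D)q_D - (16q_D + q_D²) = (214 - q_D)q_D - (16q_D + q_D²).
∂π_D/∂q_D = 198 - 4q_D = 0, so q_D = 99/2.

49.50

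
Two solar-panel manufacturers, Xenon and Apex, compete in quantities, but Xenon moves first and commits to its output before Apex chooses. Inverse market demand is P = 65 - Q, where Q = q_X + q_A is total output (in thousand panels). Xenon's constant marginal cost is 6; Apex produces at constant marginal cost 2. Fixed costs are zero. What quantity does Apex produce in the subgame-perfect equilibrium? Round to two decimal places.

17.75

The follower Apex best-responds to any q_X: π_A = (65 - Q)q_A - 2q_A.
Setting the follower's marginal profit to zero, 63 - q_X - 2q_A = 0, i.e. q_A = (63 - q_X)/2.
The leader anticipates this reaction. Substituting into P = 65 - Q gives P = 67/2 - (1/2)q_X, so π_X = (67/2 - (1/2)q_X)q_X - 6q_X.
The leader's first-order condition 55/2 - q_X = 0 yields q_X = 55/2.
Then q_A = (63 - 55/2)/2 = 71/4.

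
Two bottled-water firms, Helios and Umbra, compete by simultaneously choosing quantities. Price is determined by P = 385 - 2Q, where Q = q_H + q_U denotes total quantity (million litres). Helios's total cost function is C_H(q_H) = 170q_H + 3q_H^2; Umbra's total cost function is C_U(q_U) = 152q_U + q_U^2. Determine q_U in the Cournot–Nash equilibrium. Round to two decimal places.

Helios's profit: π_H = (385 - 2Q)q_H - (170q_H + 3q_H²). Setting ∂π_H/∂q_H = 0: 215 - 10q_H - 2(q_U) = 0.
Umbra's profit: π_U = (385 - 2Q)q_U - (152q_U + q_U²). Setting ∂π_U/∂q_U = 0: 233 - 6q_U - 2(q_H) = 0.
Rearranging gives the reaction functions q_H = (215 - 2q_U)/10 and q_U = (233 - 2q_H)/6.
Substituting one into the other gives q_H = 103/7 and q_U = 475/14.

33.93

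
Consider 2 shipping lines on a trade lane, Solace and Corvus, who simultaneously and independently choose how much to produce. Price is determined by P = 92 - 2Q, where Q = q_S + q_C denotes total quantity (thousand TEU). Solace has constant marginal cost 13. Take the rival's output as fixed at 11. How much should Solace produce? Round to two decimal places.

With the rival's output fixed at 11, Solace's profit is π_S = (92 - 2·11 - 2q_S)q_S - (13q_S) = (70 - 2q_S)q_S - (13q_S).
∂π_S/∂q_S = 57 - 4q_S = 0, so q_S = 57/4.

14.25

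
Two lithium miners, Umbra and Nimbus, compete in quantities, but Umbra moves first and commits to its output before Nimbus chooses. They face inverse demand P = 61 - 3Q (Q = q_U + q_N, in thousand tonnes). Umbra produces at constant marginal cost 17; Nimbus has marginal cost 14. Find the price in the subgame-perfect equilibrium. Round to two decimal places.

27.25

Solve by backward induction. Given q_U, the follower Nimbus maximises π_N = (61 - 3q_U - 3q_N)q_N - 14q_N.
Setting the follower's marginal profit to zero, 47 - 3q_U - 6q_N = 0, i.e. q_N = (47 - 3q_U)/6.
The leader anticipates this reaction. Substituting into P = 61 - 3Q gives P = 75/2 - (3/2)q_U, so π_U = (75/2 - (3/2)q_U)q_U - 17q_U.
The leader's first-order condition 41/2 - 3q_U = 0 yields q_U = 41/6.
Then q_N = (47 - 3·(41/6))/6 = 53/12.
Total output Q = 45/4, so price P = 61 - 3·(45/4) = 109/4.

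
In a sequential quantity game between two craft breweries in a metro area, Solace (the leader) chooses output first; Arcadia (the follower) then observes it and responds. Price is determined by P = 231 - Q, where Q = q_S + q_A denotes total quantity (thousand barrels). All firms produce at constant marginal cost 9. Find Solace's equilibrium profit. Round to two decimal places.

Solve by backward induction. Given q_S, the follower Arcadia maximises π_A = (231 - q_S - q_A)q_A - 9q_A.
Setting the follower's marginal profit to zero, 222 - q_S - 2q_A = 0, i.e. q_A = (222 - q_S)/2.
The leader anticipates this reaction. Substituting into P = 231 - Q gives P = 120 - (1/2)q_S, so π_S = (120 - (1/2)q_S)q_S - 9q_S.
Maximising: ∂π_S/∂q_S = 111 - q_S = 0, giving q_S = 111.
Then q_A = (222 - 111)/2 = 111/2.
Price P = 231 - 333/2 = 129/2.
Solace's profit: (129/2 - 9)·111 = 6160.5000.

6160.50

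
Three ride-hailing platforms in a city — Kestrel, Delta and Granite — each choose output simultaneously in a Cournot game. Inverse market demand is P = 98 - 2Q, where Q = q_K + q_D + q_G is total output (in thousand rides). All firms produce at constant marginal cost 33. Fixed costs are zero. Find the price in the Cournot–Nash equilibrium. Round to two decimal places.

49.25

Each firm earns π_i = (98 - 2Q)q_i - 33q_i.
Setting ∂π_i/∂q_i = 0 with rivals' quantities fixed: 65 - 4q_i - 2·Σ_{j≠i} q_j = 0.
With identical firms every q_j equals q_i, so Σ_{j≠i} q_j = 2q_i and 65 = 8q_i, giving q_i = 65/8.
Total output Q = 195/8, so price P = 98 - 2·(195/8) = 197/4.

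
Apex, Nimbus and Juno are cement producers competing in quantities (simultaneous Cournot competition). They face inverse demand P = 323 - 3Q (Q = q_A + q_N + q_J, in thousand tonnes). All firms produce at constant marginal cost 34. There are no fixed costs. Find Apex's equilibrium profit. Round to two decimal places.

1740.02

Each firm earns π_i = (323 - 3Q)q_i - 34q_i.
First-order condition (treating rivals' output as given): 289 - 6q_i - 3·Σ_{j≠i} q_j = 0.
By symmetry each firm produces the same amount; substituting Σ_{j≠i} q_j = 2q_i yields q_i = 289/12.
Price P = 323 - 3·(289/4) = 425/4.
Apex's profit: (425/4 - 34)·(289/12) = 1740.0208.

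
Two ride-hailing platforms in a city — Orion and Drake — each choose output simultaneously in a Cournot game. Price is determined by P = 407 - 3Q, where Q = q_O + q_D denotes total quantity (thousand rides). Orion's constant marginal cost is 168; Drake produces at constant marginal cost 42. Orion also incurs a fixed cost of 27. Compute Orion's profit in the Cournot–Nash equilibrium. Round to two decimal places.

Orion's profit: π_O = (407 - 3Q)q_O - (168q_O). Setting ∂π_O/∂q_O = 0: 239 - 6q_O - 3(q_D) = 0.
Drake's first-order condition: 365 - 6q_D - 3(q_O) = 0.
Best responses: q_O = (239 - 3q_D)/6, q_D = (365 - 3q_O)/6.
Substituting one into the other gives q_O = 113/9 and q_D = 491/9.
Price P = 407 - 3·(604/9) = 617/3.
Orion's profit: (617/3 - 168)·(113/9) - 27 = 445.9259.

445.93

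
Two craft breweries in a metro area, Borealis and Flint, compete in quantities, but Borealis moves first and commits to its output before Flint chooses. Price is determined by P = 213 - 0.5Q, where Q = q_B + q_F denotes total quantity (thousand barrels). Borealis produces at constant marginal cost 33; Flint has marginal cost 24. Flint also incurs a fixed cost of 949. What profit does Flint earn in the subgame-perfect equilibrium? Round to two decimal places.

Solve by backward induction. Given q_B, the follower Flint maximises π_F = (213 - (1/2)q_B - (1/2)q_F)q_F - 24q_F.
∂π_F/∂q_F = 189 - (1/2)q_B - q_F = 0 gives the reaction function q_F = (189 - (1/2)q_B).
Borealis substitutes q_F(q_B) into its own profit: π_B = q_B(213 - (1/2)q_B - (189 - (1/2)q_B)/2) - 33q_B = (237/2 - (1/4)q_B)q_B - 33q_B.
Leader FOC: 171/2 - (1/2)q_B = 0, so q_B = 171.
Then q_F = (189 - (1/2)·171) = 207/2.
Price P = 213 - (1/2)·(549/2) = 303/4.
Flint's profit: (303/4 - 24)·(207/2) - 949 = 4407.1250.

4407.13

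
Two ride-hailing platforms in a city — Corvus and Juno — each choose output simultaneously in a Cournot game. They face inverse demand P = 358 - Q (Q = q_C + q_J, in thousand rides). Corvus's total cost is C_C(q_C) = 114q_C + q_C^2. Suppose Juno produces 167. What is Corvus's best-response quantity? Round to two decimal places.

19.25

With the rival's output fixed at 167, Corvus's profit is π_C = (358 - 167 - q_C)q_C - (114q_C + q_C²) = (191 - q_C)q_C - (114q_C + q_C²).
∂π_C/∂q_C = 77 - 4q_C = 0, so q_C = 77/4.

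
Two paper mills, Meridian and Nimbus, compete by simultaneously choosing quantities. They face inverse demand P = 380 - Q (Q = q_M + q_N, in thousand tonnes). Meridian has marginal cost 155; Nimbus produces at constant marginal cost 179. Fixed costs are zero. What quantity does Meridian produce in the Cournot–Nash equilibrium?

83

Meridian's profit: π_M = (380 - Q)q_M - (155q_M). Setting ∂π_M/∂q_M = 0: 225 - 2q_M - (q_N) = 0.
Nimbus's profit: π_N = (380 - Q)q_N - (179q_N). Setting ∂π_N/∂q_N = 0: 201 - 2q_N - (q_M) = 0.
So q_M = (225 - q_N)/2 and q_N = (201 - q_M)/2.
Substituting one into the other gives q_M = 83 and q_N = 59.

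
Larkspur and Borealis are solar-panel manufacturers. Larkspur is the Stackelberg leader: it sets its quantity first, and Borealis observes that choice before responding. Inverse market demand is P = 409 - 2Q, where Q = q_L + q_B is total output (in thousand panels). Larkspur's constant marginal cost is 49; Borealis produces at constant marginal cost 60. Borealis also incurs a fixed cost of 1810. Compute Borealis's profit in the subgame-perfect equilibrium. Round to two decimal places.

Solve by backward induction. Given q_L, the follower Borealis maximises π_B = (409 - 2q_L - 2q_B)q_B - 60q_B.
Setting the follower's marginal profit to zero, 349 - 2q_L - 4q_B = 0, i.e. q_B = (349 - 2q_L)/4.
The leader anticipates this reaction. Substituting into P = 409 - 2Q gives P = 469/2 - q_L, so π_L = (469/2 - q_L)q_L - 49q_L.
Leader FOC: 371/2 - 2q_L = 0, so q_L = 371/4.
Then q_B = (349 - 2·(371/4))/4 = 327/8.
Price P = 409 - 2·(1069/8) = 567/4.
Borealis's profit: (567/4 - 60)·(327/8) - 1810 = 1531.5313.

1531.53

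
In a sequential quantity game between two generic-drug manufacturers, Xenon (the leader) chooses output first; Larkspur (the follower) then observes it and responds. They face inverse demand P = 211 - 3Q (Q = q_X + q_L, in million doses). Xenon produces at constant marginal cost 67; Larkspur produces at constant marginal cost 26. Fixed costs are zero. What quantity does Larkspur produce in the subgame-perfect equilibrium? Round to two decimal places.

Solve by backward induction. Given q_X, the follower Larkspur maximises π_L = (211 - 3q_X - 3q_L)q_L - 26q_L.
Setting the follower's marginal profit to zero, 185 - 3q_X - 6q_L = 0, i.e. q_L = (185 - 3q_X)/6.
The leader anticipates this reaction. Substituting into P = 211 - 3Q gives P = 237/2 - (3/2)q_X, so π_X = (237/2 - (3/2)q_X)q_X - 67q_X.
Maximising: ∂π_X/∂q_X = 103/2 - 3q_X = 0, giving q_X = 103/6.
Then q_L = (185 - 3·(103/6))/6 = 89/4.

22.25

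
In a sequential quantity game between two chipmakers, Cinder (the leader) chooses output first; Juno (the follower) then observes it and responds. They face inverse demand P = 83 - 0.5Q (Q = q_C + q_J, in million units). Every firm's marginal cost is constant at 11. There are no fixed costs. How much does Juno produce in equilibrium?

36

Solve by backward induction. Given q_C, the follower Juno maximises π_J = (83 - (1/2)q_C - (1/2)q_J)q_J - 11q_J.
Follower FOC: 72 - (1/2)q_C - q_J = 0, so q_J(q_C) = (72 - (1/2)q_C).
The leader anticipates this reaction. Substituting into P = 83 - 0.5Q gives P = 47 - (1/4)q_C, so π_C = (47 - (1/4)q_C)q_C - 11q_C.
Leader FOC: 36 - (1/2)q_C = 0, so q_C = 72.
Then q_J = (72 - (1/2)·72) = 36.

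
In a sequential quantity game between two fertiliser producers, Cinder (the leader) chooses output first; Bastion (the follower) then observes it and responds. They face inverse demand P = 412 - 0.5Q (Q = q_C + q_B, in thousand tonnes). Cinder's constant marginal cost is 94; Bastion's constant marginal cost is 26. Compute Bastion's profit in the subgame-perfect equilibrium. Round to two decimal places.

Solve by backward induction. Given q_C, the follower Bastion maximises π_B = (412 - (1/2)q_C - (1/2)q_B)q_B - 26q_B.
∂π_B/∂q_B = 386 - (1/2)q_C - q_B = 0 gives the reaction function q_B = (386 - (1/2)q_C).
Cinder substitutes q_B(q_C) into its own profit: π_C = q_C(412 - (1/2)q_C - (386 - (1/2)q_C)/2) - 94q_C = (219 - (1/4)q_C)q_C - 94q_C.
Leader FOC: 125 - (1/2)q_C = 0, so q_C = 250.
Then q_B = (386 - (1/2)·250) = 261.
Price P = 412 - (1/2)·511 = 313/2.
Bastion's profit: (313/2 - 26)·261 = 34060.5000.

34060.50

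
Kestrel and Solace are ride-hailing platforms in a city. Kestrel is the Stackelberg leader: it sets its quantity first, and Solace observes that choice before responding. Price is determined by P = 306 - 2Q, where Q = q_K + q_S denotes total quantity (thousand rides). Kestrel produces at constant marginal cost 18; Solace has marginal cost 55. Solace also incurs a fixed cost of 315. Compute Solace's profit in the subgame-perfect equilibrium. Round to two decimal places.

The follower Solace best-responds to any q_K: π_S = (306 - 2Q)q_S - 55q_S.
Setting the follower's marginal profit to zero, 251 - 2q_K - 4q_S = 0, i.e. q_S = (251 - 2q_K)/4.
The leader anticipates this reaction. Substituting into P = 306 - 2Q gives P = 361/2 - q_K, so π_K = (361/2 - q_K)q_K - 18q_K.
The leader's first-order condition 325/2 - 2q_K = 0 yields q_K = 325/4.
Then q_S = (251 - 2·(325/4))/4 = 177/8.
Price P = 306 - 2·(827/8) = 397/4.
Solace's profit: (397/4 - 55)·(177/8) - 315 = 664.0313.

664.03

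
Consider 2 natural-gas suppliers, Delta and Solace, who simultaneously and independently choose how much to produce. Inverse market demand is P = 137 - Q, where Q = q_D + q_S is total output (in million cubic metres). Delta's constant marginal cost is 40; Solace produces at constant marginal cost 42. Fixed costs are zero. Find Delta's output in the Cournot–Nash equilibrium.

Delta's profit: π_D = (137 - Q)q_D - (40q_D). Setting ∂π_D/∂q_D = 0: 97 - 2q_D - (q_S) = 0.
Solace's profit: π_S = (137 - Q)q_S - (42q_S). Setting ∂π_S/∂q_S = 0: 95 - 2q_S - (q_D) = 0.
So q_D = (97 - q_S)/2 and q_S = (95 - q_D)/2.
Substituting one into the other gives q_D = 33 and q_S = 31.

33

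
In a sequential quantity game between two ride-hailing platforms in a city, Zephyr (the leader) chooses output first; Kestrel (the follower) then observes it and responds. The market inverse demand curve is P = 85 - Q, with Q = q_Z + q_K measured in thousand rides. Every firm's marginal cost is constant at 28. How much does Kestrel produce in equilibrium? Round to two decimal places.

Solve by backward induction. Given q_Z, the follower Kestrel maximises π_K = (85 - q_Z - q_K)q_K - 28q_K.
Follower FOC: 57 - q_Z - 2q_K = 0, so q_K(q_Z) = (57 - q_Z)/2.
The leader anticipates this reaction. Substituting into P = 85 - Q gives P = 113/2 - (1/2)q_Z, so π_Z = (113/2 - (1/2)q_Z)q_Z - 28q_Z.
The leader's first-order condition 57/2 - q_Z = 0 yields q_Z = 57/2.
Then q_K = (57 - 57/2)/2 = 57/4.

14.25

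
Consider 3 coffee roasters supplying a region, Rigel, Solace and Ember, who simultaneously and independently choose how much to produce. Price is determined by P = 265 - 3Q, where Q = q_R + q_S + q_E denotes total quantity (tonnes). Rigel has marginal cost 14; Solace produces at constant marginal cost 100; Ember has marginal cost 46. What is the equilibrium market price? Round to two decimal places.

Rigel's profit: π_R = (265 - 3Q)q_R - (14q_R). Setting ∂π_R/∂q_R = 0: 251 - 6q_R - 3(q_S + q_E) = 0.
Solace's first-order condition: 165 - 6q_S - 3(q_R + q_E) = 0.
Ember's first-order condition: 219 - 6q_E - 3(q_R + q_S) = 0.
Adding the 3 conditions: 635 − 6Q − 6Q = 0, i.e. Q = 635/12.
Back-substituting: q_R = (251 − 635/4)/3 = 123/4, q_S = (165 − 635/4)/3 = 25/12, q_E = (219 − 635/4)/3 = 241/12.
Total output Q = 635/12, so price P = 265 - 3·(635/12) = 425/4.

106.25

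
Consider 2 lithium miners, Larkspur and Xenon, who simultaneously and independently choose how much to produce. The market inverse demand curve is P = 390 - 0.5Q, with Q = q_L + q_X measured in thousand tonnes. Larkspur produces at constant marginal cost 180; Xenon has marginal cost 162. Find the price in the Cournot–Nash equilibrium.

244

Larkspur's profit: π_L = (390 - 0.5Q)q_L - (180q_L). Setting ∂π_L/∂q_L = 0: 210 - q_L - (1/2)(q_X) = 0.
Xenon's profit: π_X = (390 - 0.5Q)q_X - (162q_X). Setting ∂π_X/∂q_X = 0: 228 - q_X - (1/2)(q_L) = 0.
So q_L = (210 - (1/2)q_X) and q_X = (228 - (1/2)q_L).
Solving the pair: q_L = 128, q_X = 164.
Total output Q = 292, so price P = 390 - (1/2)·292 = 244.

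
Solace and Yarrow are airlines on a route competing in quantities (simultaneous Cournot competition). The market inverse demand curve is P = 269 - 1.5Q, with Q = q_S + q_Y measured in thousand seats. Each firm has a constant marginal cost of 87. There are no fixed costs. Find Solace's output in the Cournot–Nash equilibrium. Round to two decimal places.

40.44

A representative firm's profit is π_i = q_i(269 - 1.5Q) - 87q_i.
Setting ∂π_i/∂q_i = 0 with rivals' quantities fixed: 182 - 3q_i - (3/2)q_j = 0.
With identical firms every q_j equals q_i, so q_j = q_i and 182 = (9/2)q_i, giving q_i = 364/9.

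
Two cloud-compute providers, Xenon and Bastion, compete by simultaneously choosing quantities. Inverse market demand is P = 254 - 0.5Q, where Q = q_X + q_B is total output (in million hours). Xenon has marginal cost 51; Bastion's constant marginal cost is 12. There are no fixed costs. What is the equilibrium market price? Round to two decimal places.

105.67

Xenon's profit: π_X = (254 - 0.5Q)q_X - (51q_X). Setting ∂π_X/∂q_X = 0: 203 - q_X - (1/2)(q_B) = 0.
Bastion's first-order condition: 242 - q_B - (1/2)(q_X) = 0.
Rearranging gives the reaction functions q_X = (203 - (1/2)q_B) and q_B = (242 - (1/2)q_X).
Solving the pair: q_X = 328/3, q_B = 562/3.
Total output Q = 890/3, so price P = 254 - (1/2)·(890/3) = 317/3.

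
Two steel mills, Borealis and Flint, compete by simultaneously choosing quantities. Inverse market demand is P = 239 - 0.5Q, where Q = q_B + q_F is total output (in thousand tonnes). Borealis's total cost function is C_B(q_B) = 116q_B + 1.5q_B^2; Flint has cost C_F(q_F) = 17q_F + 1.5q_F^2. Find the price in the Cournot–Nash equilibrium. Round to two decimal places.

200.67

Borealis's profit: π_B = (239 - 0.5Q)q_B - (116q_B + (3/2)q_B²). Setting ∂π_B/∂q_B = 0: 123 - 4q_B - (1/2)(q_F) = 0.
Flint's first-order condition: 222 - 4q_F - (1/2)(q_B) = 0.
So q_B = (123 - (1/2)q_F)/4 and q_F = (222 - (1/2)q_B)/4.
Solving the pair: q_B = 508/21, q_F = 1102/21.
Total output Q = 230/3, so price P = 239 - (1/2)·(230/3) = 602/3.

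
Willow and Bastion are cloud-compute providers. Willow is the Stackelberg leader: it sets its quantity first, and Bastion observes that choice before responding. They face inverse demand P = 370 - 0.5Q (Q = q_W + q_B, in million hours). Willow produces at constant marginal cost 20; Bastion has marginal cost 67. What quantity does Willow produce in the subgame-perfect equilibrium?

397

Solve by backward induction. Given q_W, the follower Bastion maximises π_B = (370 - (1/2)q_W - (1/2)q_B)q_B - 67q_B.
Follower FOC: 303 - (1/2)q_W - q_B = 0, so q_B(q_W) = (303 - (1/2)q_W).
The leader anticipates this reaction. Substituting into P = 370 - 0.5Q gives P = 437/2 - (1/4)q_W, so π_W = (437/2 - (1/4)q_W)q_W - 20q_W.
Maximising: ∂π_W/∂q_W = 397/2 - (1/2)q_W = 0, giving q_W = 397.
Then q_B = (303 - (1/2)·397) = 209/2.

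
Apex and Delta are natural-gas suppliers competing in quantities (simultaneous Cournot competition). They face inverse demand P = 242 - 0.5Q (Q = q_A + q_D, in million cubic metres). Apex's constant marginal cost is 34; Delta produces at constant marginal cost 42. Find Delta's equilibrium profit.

Apex's profit: π_A = (242 - 0.5Q)q_A - (34q_A). Setting ∂π_A/∂q_A = 0: 208 - q_A - (1/2)(q_D) = 0.
Delta's profit: π_D = (242 - 0.5Q)q_D - (42q_D). Setting ∂π_D/∂q_D = 0: 200 - q_D - (1/2)(q_A) = 0.
So q_A = (208 - (1/2)q_D) and q_D = (200 - (1/2)q_A).
Substituting one into the other gives q_A = 144 and q_D = 128.
Price P = 242 - (1/2)·272 = 106.
Delta's profit: (106 - 42)·128 = 8192.

8192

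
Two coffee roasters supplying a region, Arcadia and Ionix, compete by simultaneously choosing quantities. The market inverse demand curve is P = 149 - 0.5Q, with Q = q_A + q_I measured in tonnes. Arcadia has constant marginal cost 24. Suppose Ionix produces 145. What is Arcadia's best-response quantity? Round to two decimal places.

52.50

With the rival's output fixed at 145, Arcadia's profit is π_A = (149 - (1/2)·145 - (1/2)q_A)q_A - (24q_A) = (153/2 - (1/2)q_A)q_A - (24q_A).
∂π_A/∂q_A = 105/2 - q_A = 0, so q_A = 105/2.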